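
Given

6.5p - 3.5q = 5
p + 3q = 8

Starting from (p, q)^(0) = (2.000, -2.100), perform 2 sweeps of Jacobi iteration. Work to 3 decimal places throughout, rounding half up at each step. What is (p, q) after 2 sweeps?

(1.846, 2.787)

Iteration 1:
  p = (5 - (-3.5)·-2.100) / (6.5) = -0.362
  q = (8 - (1)·2.000) / (3) = 2.000
Iteration 2:
  p = (5 - (-3.5)·2.000) / (6.5) = 1.846
  q = (8 - (1)·-0.362) / (3) = 2.787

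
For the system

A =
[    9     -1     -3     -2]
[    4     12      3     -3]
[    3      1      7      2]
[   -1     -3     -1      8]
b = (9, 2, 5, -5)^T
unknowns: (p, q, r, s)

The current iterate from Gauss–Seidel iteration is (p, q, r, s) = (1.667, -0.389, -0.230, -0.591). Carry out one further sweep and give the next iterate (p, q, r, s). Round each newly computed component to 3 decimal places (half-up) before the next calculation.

One sweep:
  p = (9 - (-1)·-0.389 - (-3)·-0.230 - (-2)·-0.591) / (9) = 0.749
  q = (2 - (4)·0.749 - (3)·-0.230 - (-3)·-0.591) / (12) = -0.173
  r = (5 - (3)·0.749 - (1)·-0.173 - (2)·-0.591) / (7) = 0.587
  s = (-5 - (-1)·0.749 - (-3)·-0.173 - (-1)·0.587) / (8) = -0.523

(0.749, -0.173, 0.587, -0.523)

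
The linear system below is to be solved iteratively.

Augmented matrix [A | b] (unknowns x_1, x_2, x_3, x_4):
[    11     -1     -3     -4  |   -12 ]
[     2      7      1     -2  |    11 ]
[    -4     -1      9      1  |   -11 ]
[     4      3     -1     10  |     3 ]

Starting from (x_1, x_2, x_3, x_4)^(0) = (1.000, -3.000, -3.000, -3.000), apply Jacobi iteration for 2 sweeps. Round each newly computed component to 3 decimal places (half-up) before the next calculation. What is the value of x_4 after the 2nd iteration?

Iteration 1:
  x_1 = (-12 - (-1)·-3.000 - (-3)·-3.000 - (-4)·-3.000) / (11) = -3.273
  x_2 = (11 - (2)·1.000 - (1)·-3.000 - (-2)·-3.000) / (7) = 0.857
  x_3 = (-11 - (-4)·1.000 - (-1)·-3.000 - (1)·-3.000) / (9) = -0.778
  x_4 = (3 - (4)·1.000 - (3)·-3.000 - (-1)·-3.000) / (10) = 0.500
Iteration 2:
  x_1 = (-12 - (-1)·0.857 - (-3)·-0.778 - (-4)·0.500) / (11) = -1.043
  x_2 = (11 - (2)·-3.273 - (1)·-0.778 - (-2)·0.500) / (7) = 2.761
  x_3 = (-11 - (-4)·-3.273 - (-1)·0.857 - (1)·0.500) / (9) = -2.637
  x_4 = (3 - (4)·-3.273 - (3)·0.857 - (-1)·-0.778) / (10) = 1.274

1.274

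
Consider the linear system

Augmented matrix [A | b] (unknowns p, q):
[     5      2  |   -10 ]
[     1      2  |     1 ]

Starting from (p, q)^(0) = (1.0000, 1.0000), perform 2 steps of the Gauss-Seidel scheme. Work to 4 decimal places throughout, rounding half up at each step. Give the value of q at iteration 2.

Iteration 1:
  p = (-10 - (2)·1.0000) / (5) = -2.4000
  q = (1 - (1)·-2.4000) / (2) = 1.7000
Iteration 2:
  p = (-10 - (2)·1.7000) / (5) = -2.6800
  q = (1 - (1)·-2.6800) / (2) = 1.8400

1.8400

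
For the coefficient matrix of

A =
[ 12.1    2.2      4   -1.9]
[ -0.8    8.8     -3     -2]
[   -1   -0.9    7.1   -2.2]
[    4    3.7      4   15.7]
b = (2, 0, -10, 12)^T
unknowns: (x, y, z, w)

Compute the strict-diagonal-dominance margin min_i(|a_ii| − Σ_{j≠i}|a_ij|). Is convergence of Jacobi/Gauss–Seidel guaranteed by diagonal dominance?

3

row 1: |12.1| − (2.2+4+1.9) = 4
row 2: |8.8| − (0.8+3+2) = 3
row 3: |7.1| − (1+0.9+2.2) = 3
row 4: |15.7| − (4+3.7+4) = 4
minimum over rows = 3 → strictly diagonally dominant (convergence guaranteed)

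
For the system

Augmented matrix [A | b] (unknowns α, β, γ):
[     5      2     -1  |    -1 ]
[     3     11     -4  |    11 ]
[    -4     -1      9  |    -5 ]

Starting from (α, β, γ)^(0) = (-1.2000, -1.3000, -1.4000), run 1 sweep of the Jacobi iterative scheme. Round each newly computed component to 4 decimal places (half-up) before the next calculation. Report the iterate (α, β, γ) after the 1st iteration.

Iteration 1:
  α = (-1 - (2)·-1.3000 - (-1)·-1.4000) / (5) = 0.0400
  β = (11 - (3)·-1.2000 - (-4)·-1.4000) / (11) = 0.8182
  γ = (-5 - (-4)·-1.2000 - (-1)·-1.3000) / (9) = -1.2333

(0.0400, 0.8182, -1.2333)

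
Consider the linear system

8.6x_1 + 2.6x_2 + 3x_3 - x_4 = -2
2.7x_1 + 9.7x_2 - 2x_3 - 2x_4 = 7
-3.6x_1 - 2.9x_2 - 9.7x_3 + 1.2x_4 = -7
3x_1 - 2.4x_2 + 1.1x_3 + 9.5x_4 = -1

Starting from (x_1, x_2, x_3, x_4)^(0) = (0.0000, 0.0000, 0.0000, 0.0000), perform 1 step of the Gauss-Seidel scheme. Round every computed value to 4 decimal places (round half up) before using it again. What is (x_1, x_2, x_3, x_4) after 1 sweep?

(-0.2326, 0.7864, 0.5729, 0.1005)

Iteration 1:
  x_1 = (-2 - (2.6)·0.0000 - (3)·0.0000 - (-1)·0.0000) / (8.6) = -0.2326
  x_2 = (7 - (2.7)·-0.2326 - (-2)·0.0000 - (-2)·0.0000) / (9.7) = 0.7864
  x_3 = (-7 - (-3.6)·-0.2326 - (-2.9)·0.7864 - (1.2)·0.0000) / (-9.7) = 0.5729
  x_4 = (-1 - (3)·-0.2326 - (-2.4)·0.7864 - (1.1)·0.5729) / (9.5) = 0.1005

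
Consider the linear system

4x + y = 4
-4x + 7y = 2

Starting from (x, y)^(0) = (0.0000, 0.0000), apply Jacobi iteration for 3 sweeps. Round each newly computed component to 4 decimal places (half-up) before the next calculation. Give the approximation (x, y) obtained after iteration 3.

Iteration 1:
  x = (4 - (1)·0.0000) / (4) = 1.0000
  y = (2 - (-4)·0.0000) / (7) = 0.2857
Iteration 2:
  x = (4 - (1)·0.2857) / (4) = 0.9286
  y = (2 - (-4)·1.0000) / (7) = 0.8571
Iteration 3:
  x = (4 - (1)·0.8571) / (4) = 0.7857
  y = (2 - (-4)·0.9286) / (7) = 0.8163

(0.7857, 0.8163)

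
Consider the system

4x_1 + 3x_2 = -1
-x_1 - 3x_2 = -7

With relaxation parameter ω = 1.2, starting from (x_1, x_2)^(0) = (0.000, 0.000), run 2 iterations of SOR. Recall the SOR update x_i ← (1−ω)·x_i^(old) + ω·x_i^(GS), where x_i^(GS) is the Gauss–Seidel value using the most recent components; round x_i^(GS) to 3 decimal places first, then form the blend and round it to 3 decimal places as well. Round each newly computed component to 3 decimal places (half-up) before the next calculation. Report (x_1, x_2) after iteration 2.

(-2.868, 3.363)

Iteration 1:
  x_1: GS value = (-1 - (3)·0.000) / (4) = -0.250;  x_1 ← (1−ω)·0.000 + ω·-0.250 = -0.300
  x_2: GS value = (-7 - (-1)·-0.300) / (-3) = 2.433;  x_2 ← (1−ω)·0.000 + ω·2.433 = 2.920
Iteration 2:
  x_1: GS value = (-1 - (3)·2.920) / (4) = -2.440;  x_1 ← (1−ω)·-0.300 + ω·-2.440 = -2.868
  x_2: GS value = (-7 - (-1)·-2.868) / (-3) = 3.289;  x_2 ← (1−ω)·2.920 + ω·3.289 = 3.363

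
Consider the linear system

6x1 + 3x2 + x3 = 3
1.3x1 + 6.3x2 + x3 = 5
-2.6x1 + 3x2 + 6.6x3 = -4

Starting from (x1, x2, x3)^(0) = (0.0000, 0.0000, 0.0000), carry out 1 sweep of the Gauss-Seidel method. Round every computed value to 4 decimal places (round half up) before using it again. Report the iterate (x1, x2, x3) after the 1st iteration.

(0.5000, 0.6905, -0.7230)

Iteration 1:
  x1 = (3 - (3)·0.0000 - (1)·0.0000) / (6) = 0.5000
  x2 = (5 - (1.3)·0.5000 - (1)·0.0000) / (6.3) = 0.6905
  x3 = (-4 - (-2.6)·0.5000 - (3)·0.6905) / (6.6) = -0.7230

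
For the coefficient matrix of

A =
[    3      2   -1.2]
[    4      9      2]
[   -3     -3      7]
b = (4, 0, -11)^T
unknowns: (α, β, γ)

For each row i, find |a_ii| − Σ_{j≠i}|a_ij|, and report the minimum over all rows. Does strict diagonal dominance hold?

-0.2

row 1: |3| − (2+1.2) = -0.2
row 2: |9| − (4+2) = 3
row 3: |7| − (3+3) = 1
minimum over rows = -0.2 → not strictly diagonally dominant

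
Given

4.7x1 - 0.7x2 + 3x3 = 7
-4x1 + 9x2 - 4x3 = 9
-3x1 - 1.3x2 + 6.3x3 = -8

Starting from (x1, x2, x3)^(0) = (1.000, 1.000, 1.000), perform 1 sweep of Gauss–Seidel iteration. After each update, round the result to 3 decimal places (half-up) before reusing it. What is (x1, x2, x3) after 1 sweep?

Iteration 1:
  x1 = (7 - (-0.7)·1.000 - (3)·1.000) / (4.7) = 1.000
  x2 = (9 - (-4)·1.000 - (-4)·1.000) / (9) = 1.889
  x3 = (-8 - (-3)·1.000 - (-1.3)·1.889) / (6.3) = -0.404

(1.000, 1.889, -0.404)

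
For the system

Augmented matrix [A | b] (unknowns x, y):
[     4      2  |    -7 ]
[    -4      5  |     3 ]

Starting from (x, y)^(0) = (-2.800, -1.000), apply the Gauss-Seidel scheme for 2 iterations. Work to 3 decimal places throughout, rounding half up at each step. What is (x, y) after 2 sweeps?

Iteration 1:
  x = (-7 - (2)·-1.000) / (4) = -1.250
  y = (3 - (-4)·-1.250) / (5) = -0.400
Iteration 2:
  x = (-7 - (2)·-0.400) / (4) = -1.550
  y = (3 - (-4)·-1.550) / (5) = -0.640

(-1.550, -0.640)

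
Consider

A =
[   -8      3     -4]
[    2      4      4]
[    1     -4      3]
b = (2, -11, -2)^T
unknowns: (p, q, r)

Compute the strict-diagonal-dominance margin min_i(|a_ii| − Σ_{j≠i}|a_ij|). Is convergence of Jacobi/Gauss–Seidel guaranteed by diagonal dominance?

-2

row 1: |-8| − (3+4) = 1
row 2: |4| − (2+4) = -2
row 3: |3| − (1+4) = -2
minimum over rows = -2 → not strictly diagonally dominant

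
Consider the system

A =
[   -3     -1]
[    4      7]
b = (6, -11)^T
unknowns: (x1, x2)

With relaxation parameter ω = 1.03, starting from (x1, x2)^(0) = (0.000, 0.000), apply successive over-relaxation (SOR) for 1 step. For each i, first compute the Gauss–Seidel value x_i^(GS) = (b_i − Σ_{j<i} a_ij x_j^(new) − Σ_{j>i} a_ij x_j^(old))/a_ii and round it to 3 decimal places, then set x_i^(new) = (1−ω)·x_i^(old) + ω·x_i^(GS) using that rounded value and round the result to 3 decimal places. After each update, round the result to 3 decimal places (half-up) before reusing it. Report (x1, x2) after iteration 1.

(-2.060, -0.406)

Iteration 1:
  x1: GS value = (6 - (-1)·0.000) / (-3) = -2.000;  x1 ← (1−ω)·0.000 + ω·-2.000 = -2.060
  x2: GS value = (-11 - (4)·-2.060) / (7) = -0.394;  x2 ← (1−ω)·0.000 + ω·-0.394 = -0.406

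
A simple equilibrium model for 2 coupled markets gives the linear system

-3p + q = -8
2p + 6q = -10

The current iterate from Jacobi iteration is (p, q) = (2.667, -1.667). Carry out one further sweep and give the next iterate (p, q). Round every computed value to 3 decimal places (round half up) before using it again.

(2.111, -2.556)

One sweep:
  p = (-8 - (1)·-1.667) / (-3) = 2.111
  q = (-10 - (2)·2.667) / (6) = -2.556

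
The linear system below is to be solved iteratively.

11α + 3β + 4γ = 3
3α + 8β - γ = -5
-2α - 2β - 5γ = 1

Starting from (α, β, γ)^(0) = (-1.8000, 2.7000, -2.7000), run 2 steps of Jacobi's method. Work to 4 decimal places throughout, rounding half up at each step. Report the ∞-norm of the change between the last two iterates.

Iteration 1:
  α = (3 - (3)·2.7000 - (4)·-2.7000) / (11) = 0.5182
  β = (-5 - (3)·-1.8000 - (-1)·-2.7000) / (8) = -0.2875
  γ = (1 - (-2)·-1.8000 - (-2)·2.7000) / (-5) = -0.5600
Iteration 2:
  α = (3 - (3)·-0.2875 - (4)·-0.5600) / (11) = 0.5548
  β = (-5 - (3)·0.5182 - (-1)·-0.5600) / (8) = -0.8893
  γ = (1 - (-2)·0.5182 - (-2)·-0.2875) / (-5) = -0.2923
Change: (0.0366, -0.6018, 0.2677) → max |·| = 0.6018

0.6018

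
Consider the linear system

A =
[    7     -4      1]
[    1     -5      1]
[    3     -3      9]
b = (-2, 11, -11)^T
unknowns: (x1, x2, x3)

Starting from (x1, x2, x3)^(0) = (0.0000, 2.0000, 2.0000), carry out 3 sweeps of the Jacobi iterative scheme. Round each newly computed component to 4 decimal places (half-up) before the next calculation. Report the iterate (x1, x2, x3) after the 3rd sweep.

Iteration 1:
  x1 = (-2 - (-4)·2.0000 - (1)·2.0000) / (7) = 0.5714
  x2 = (11 - (1)·0.0000 - (1)·2.0000) / (-5) = -1.8000
  x3 = (-11 - (3)·0.0000 - (-3)·2.0000) / (9) = -0.5556
Iteration 2:
  x1 = (-2 - (-4)·-1.8000 - (1)·-0.5556) / (7) = -1.2349
  x2 = (11 - (1)·0.5714 - (1)·-0.5556) / (-5) = -2.1968
  x3 = (-11 - (3)·0.5714 - (-3)·-1.8000) / (9) = -2.0127
Iteration 3:
  x1 = (-2 - (-4)·-2.1968 - (1)·-2.0127) / (7) = -1.2535
  x2 = (11 - (1)·-1.2349 - (1)·-2.0127) / (-5) = -2.8495
  x3 = (-11 - (3)·-1.2349 - (-3)·-2.1968) / (9) = -1.5429

(-1.2535, -2.8495, -1.5429)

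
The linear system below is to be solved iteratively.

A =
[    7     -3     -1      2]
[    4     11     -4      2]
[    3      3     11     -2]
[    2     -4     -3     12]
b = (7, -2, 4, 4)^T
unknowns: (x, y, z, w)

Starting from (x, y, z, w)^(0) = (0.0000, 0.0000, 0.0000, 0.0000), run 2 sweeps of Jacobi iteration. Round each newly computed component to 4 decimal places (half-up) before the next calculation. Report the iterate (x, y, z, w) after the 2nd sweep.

Iteration 1:
  x = (7 - (-3)·0.0000 - (-1)·0.0000 - (2)·0.0000) / (7) = 1.0000
  y = (-2 - (4)·0.0000 - (-4)·0.0000 - (2)·0.0000) / (11) = -0.1818
  z = (4 - (3)·0.0000 - (3)·0.0000 - (-2)·0.0000) / (11) = 0.3636
  w = (4 - (2)·0.0000 - (-4)·0.0000 - (-3)·0.0000) / (12) = 0.3333
Iteration 2:
  x = (7 - (-3)·-0.1818 - (-1)·0.3636 - (2)·0.3333) / (7) = 0.8788
  y = (-2 - (4)·1.0000 - (-4)·0.3636 - (2)·0.3333) / (11) = -0.4738
  z = (4 - (3)·1.0000 - (3)·-0.1818 - (-2)·0.3333) / (11) = 0.2011
  w = (4 - (2)·1.0000 - (-4)·-0.1818 - (-3)·0.3636) / (12) = 0.1970

(0.8788, -0.4738, 0.2011, 0.1970)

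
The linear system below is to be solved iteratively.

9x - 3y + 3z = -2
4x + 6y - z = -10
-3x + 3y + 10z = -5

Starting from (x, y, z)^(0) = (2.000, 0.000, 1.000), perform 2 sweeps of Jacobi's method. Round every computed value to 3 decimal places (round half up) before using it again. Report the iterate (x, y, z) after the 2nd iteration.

(-1.200, -1.279, 0.183)

Iteration 1:
  x = (-2 - (-3)·0.000 - (3)·1.000) / (9) = -0.556
  y = (-10 - (4)·2.000 - (-1)·1.000) / (6) = -2.833
  z = (-5 - (-3)·2.000 - (3)·0.000) / (10) = 0.100
Iteration 2:
  x = (-2 - (-3)·-2.833 - (3)·0.100) / (9) = -1.200
  y = (-10 - (4)·-0.556 - (-1)·0.100) / (6) = -1.279
  z = (-5 - (-3)·-0.556 - (3)·-2.833) / (10) = 0.183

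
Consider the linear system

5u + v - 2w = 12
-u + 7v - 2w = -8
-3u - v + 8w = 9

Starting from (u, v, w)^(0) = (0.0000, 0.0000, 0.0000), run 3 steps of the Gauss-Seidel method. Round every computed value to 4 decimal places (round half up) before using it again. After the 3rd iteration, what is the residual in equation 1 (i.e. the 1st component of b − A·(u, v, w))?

-0.0693

Iteration 1:
  u = (12 - (1)·0.0000 - (-2)·0.0000) / (5) = 2.4000
  v = (-8 - (-1)·2.4000 - (-2)·0.0000) / (7) = -0.8000
  w = (9 - (-3)·2.4000 - (-1)·-0.8000) / (8) = 1.9250
Iteration 2:
  u = (12 - (1)·-0.8000 - (-2)·1.9250) / (5) = 3.3300
  v = (-8 - (-1)·3.3300 - (-2)·1.9250) / (7) = -0.1171
  w = (9 - (-3)·3.3300 - (-1)·-0.1171) / (8) = 2.3591
Iteration 3:
  u = (12 - (1)·-0.1171 - (-2)·2.3591) / (5) = 3.3671
  v = (-8 - (-1)·3.3671 - (-2)·2.3591) / (7) = 0.0122
  w = (9 - (-3)·3.3671 - (-1)·0.0122) / (8) = 2.3892
Residual b − A·x = (-0.0693, 0.0601, -0.0001)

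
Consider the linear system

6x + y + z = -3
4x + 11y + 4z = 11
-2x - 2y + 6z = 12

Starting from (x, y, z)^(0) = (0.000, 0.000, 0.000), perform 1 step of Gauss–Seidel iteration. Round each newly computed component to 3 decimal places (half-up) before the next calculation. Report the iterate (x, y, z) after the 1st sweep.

Iteration 1:
  x = (-3 - (1)·0.000 - (1)·0.000) / (6) = -0.500
  y = (11 - (4)·-0.500 - (4)·0.000) / (11) = 1.182
  z = (12 - (-2)·-0.500 - (-2)·1.182) / (6) = 2.227

(-0.500, 1.182, 2.227)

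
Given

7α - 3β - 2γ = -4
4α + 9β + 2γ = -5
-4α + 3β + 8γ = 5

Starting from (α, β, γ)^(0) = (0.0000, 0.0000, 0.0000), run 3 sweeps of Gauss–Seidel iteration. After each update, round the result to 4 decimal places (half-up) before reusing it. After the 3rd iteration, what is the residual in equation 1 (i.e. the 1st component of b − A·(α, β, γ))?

Iteration 1:
  α = (-4 - (-3)·0.0000 - (-2)·0.0000) / (7) = -0.5714
  β = (-5 - (4)·-0.5714 - (2)·0.0000) / (9) = -0.3016
  γ = (5 - (-4)·-0.5714 - (3)·-0.3016) / (8) = 0.4524
Iteration 2:
  α = (-4 - (-3)·-0.3016 - (-2)·0.4524) / (7) = -0.5714
  β = (-5 - (4)·-0.5714 - (2)·0.4524) / (9) = -0.4021
  γ = (5 - (-4)·-0.5714 - (3)·-0.4021) / (8) = 0.4901
Iteration 3:
  α = (-4 - (-3)·-0.4021 - (-2)·0.4901) / (7) = -0.6037
  β = (-5 - (4)·-0.6037 - (2)·0.4901) / (9) = -0.3962
  γ = (5 - (-4)·-0.6037 - (3)·-0.3962) / (8) = 0.4717
Residual b − A·x = (-0.0193, 0.0372, 0.0002)

-0.0193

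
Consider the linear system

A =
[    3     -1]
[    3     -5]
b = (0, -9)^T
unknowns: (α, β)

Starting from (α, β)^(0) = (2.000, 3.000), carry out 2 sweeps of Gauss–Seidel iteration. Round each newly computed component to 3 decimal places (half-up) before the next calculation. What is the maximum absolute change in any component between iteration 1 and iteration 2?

Iteration 1:
  α = (0 - (-1)·3.000) / (3) = 1.000
  β = (-9 - (3)·1.000) / (-5) = 2.400
Iteration 2:
  α = (0 - (-1)·2.400) / (3) = 0.800
  β = (-9 - (3)·0.800) / (-5) = 2.280
Change: (-0.200, -0.120) → max |·| = 0.200

0.200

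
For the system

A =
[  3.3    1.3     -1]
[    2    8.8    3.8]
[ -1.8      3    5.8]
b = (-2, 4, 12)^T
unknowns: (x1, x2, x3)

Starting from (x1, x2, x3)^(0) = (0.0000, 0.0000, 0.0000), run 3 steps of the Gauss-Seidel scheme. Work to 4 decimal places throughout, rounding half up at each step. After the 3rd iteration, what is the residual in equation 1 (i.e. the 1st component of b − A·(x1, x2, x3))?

0.6674

Iteration 1:
  x1 = (-2 - (1.3)·0.0000 - (-1)·0.0000) / (3.3) = -0.6061
  x2 = (4 - (2)·-0.6061 - (3.8)·0.0000) / (8.8) = 0.5923
  x3 = (12 - (-1.8)·-0.6061 - (3)·0.5923) / (5.8) = 1.5745
Iteration 2:
  x1 = (-2 - (1.3)·0.5923 - (-1)·1.5745) / (3.3) = -0.3623
  x2 = (4 - (2)·-0.3623 - (3.8)·1.5745) / (8.8) = -0.1430
  x3 = (12 - (-1.8)·-0.3623 - (3)·-0.1430) / (5.8) = 2.0305
Iteration 3:
  x1 = (-2 - (1.3)·-0.1430 - (-1)·2.0305) / (3.3) = 0.0656
  x2 = (4 - (2)·0.0656 - (3.8)·2.0305) / (8.8) = -0.4372
  x3 = (12 - (-1.8)·0.0656 - (3)·-0.4372) / (5.8) = 2.3155
Residual b − A·x = (0.6674, -1.0827, -0.0002)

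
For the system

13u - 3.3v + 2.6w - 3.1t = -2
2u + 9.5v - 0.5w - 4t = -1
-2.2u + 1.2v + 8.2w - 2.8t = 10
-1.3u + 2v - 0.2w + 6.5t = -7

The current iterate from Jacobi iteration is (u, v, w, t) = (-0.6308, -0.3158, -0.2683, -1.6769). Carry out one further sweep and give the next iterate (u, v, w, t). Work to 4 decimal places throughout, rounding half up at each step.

One sweep:
  u = (-2 - (-3.3)·-0.3158 - (2.6)·-0.2683 - (-3.1)·-1.6769) / (13) = -0.5802
  v = (-1 - (2)·-0.6308 - (-0.5)·-0.2683 - (-4)·-1.6769) / (9.5) = -0.6926
  w = (10 - (-2.2)·-0.6308 - (1.2)·-0.3158 - (-2.8)·-1.6769) / (8.2) = 0.5239
  t = (-7 - (-1.3)·-0.6308 - (2)·-0.3158 - (-0.2)·-0.2683) / (6.5) = -1.1142

(-0.5802, -0.6926, 0.5239, -1.1142)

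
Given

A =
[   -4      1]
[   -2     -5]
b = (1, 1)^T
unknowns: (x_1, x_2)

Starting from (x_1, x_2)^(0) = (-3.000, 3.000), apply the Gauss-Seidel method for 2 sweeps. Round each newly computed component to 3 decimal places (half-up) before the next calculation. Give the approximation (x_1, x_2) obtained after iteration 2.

Iteration 1:
  x_1 = (1 - (1)·3.000) / (-4) = 0.500
  x_2 = (1 - (-2)·0.500) / (-5) = -0.400
Iteration 2:
  x_1 = (1 - (1)·-0.400) / (-4) = -0.350
  x_2 = (1 - (-2)·-0.350) / (-5) = -0.060

(-0.350, -0.060)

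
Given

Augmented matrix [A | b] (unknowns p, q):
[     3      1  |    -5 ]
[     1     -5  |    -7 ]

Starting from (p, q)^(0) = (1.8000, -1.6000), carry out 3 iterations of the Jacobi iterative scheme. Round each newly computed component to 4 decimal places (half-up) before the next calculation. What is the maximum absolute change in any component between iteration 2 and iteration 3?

0.2240

Iteration 1:
  p = (-5 - (1)·-1.6000) / (3) = -1.1333
  q = (-7 - (1)·1.8000) / (-5) = 1.7600
Iteration 2:
  p = (-5 - (1)·1.7600) / (3) = -2.2533
  q = (-7 - (1)·-1.1333) / (-5) = 1.1733
Iteration 3:
  p = (-5 - (1)·1.1733) / (3) = -2.0578
  q = (-7 - (1)·-2.2533) / (-5) = 0.9493
Change: (0.1955, -0.2240) → max |·| = 0.2240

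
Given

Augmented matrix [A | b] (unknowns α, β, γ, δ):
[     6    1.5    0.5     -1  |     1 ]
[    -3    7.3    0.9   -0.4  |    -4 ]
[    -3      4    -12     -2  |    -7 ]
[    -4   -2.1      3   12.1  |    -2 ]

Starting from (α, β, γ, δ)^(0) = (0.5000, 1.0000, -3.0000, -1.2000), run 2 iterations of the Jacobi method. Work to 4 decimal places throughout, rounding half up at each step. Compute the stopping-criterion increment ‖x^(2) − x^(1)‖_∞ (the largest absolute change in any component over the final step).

Iteration 1:
  α = (1 - (1.5)·1.0000 - (0.5)·-3.0000 - (-1)·-1.2000) / (6) = -0.0333
  β = (-4 - (-3)·0.5000 - (0.9)·-3.0000 - (-0.4)·-1.2000) / (7.3) = -0.0384
  γ = (-7 - (-3)·0.5000 - (4)·1.0000 - (-2)·-1.2000) / (-12) = 0.9917
  δ = (-2 - (-4)·0.5000 - (-2.1)·1.0000 - (3)·-3.0000) / (12.1) = 0.9174
Iteration 2:
  α = (1 - (1.5)·-0.0384 - (0.5)·0.9917 - (-1)·0.9174) / (6) = 0.2465
  β = (-4 - (-3)·-0.0333 - (0.9)·0.9917 - (-0.4)·0.9174) / (7.3) = -0.6336
  γ = (-7 - (-3)·-0.0333 - (4)·-0.0384 - (-2)·0.9174) / (-12) = 0.4260
  δ = (-2 - (-4)·-0.0333 - (-2.1)·-0.0384 - (3)·0.9917) / (12.1) = -0.4288
Change: (0.2798, -0.5952, -0.5657, -1.3462) → max |·| = 1.3462

1.3462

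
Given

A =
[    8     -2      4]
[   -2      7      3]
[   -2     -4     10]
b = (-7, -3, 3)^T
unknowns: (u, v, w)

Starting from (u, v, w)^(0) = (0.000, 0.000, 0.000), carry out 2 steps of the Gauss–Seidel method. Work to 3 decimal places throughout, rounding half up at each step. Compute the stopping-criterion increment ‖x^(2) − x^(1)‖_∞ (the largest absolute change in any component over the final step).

Iteration 1:
  u = (-7 - (-2)·0.000 - (4)·0.000) / (8) = -0.875
  v = (-3 - (-2)·-0.875 - (3)·0.000) / (7) = -0.679
  w = (3 - (-2)·-0.875 - (-4)·-0.679) / (10) = -0.147
Iteration 2:
  u = (-7 - (-2)·-0.679 - (4)·-0.147) / (8) = -0.971
  v = (-3 - (-2)·-0.971 - (3)·-0.147) / (7) = -0.643
  w = (3 - (-2)·-0.971 - (-4)·-0.643) / (10) = -0.151
Change: (-0.096, 0.036, -0.004) → max |·| = 0.096

0.096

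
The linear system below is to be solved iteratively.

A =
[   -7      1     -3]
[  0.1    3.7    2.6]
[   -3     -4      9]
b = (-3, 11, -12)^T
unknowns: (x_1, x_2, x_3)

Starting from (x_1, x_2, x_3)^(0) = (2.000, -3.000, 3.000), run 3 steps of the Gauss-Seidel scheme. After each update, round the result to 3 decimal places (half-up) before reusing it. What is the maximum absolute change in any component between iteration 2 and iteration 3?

1.492

Iteration 1:
  x_1 = (-3 - (1)·-3.000 - (-3)·3.000) / (-7) = -1.286
  x_2 = (11 - (0.1)·-1.286 - (2.6)·3.000) / (3.7) = 0.900
  x_3 = (-12 - (-3)·-1.286 - (-4)·0.900) / (9) = -1.362
Iteration 2:
  x_1 = (-3 - (1)·0.900 - (-3)·-1.362) / (-7) = 1.141
  x_2 = (11 - (0.1)·1.141 - (2.6)·-1.362) / (3.7) = 3.899
  x_3 = (-12 - (-3)·1.141 - (-4)·3.899) / (9) = 0.780
Iteration 3:
  x_1 = (-3 - (1)·3.899 - (-3)·0.780) / (-7) = 0.651
  x_2 = (11 - (0.1)·0.651 - (2.6)·0.780) / (3.7) = 2.407
  x_3 = (-12 - (-3)·0.651 - (-4)·2.407) / (9) = -0.047
Change: (-0.490, -1.492, -0.827) → max |·| = 1.492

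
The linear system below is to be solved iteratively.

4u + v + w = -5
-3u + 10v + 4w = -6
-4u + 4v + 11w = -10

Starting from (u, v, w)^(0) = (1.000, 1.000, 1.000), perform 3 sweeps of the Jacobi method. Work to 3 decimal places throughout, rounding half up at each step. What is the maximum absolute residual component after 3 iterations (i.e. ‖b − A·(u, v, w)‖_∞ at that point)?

Iteration 1:
  u = (-5 - (1)·1.000 - (1)·1.000) / (4) = -1.750
  v = (-6 - (-3)·1.000 - (4)·1.000) / (10) = -0.700
  w = (-10 - (-4)·1.000 - (4)·1.000) / (11) = -0.909
Iteration 2:
  u = (-5 - (1)·-0.700 - (1)·-0.909) / (4) = -0.848
  v = (-6 - (-3)·-1.750 - (4)·-0.909) / (10) = -0.761
  w = (-10 - (-4)·-1.750 - (4)·-0.700) / (11) = -1.291
Iteration 3:
  u = (-5 - (1)·-0.761 - (1)·-1.291) / (4) = -0.737
  v = (-6 - (-3)·-0.848 - (4)·-1.291) / (10) = -0.338
  w = (-10 - (-4)·-0.848 - (4)·-0.761) / (11) = -0.941
Residual b − A·x = (-0.773, -1.067, -1.245); ∞-norm = 1.245

1.245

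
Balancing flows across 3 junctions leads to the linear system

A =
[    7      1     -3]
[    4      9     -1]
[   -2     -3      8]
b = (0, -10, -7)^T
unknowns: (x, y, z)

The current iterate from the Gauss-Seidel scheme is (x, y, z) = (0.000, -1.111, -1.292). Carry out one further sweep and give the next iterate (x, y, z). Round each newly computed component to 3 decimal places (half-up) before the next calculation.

(-0.395, -1.079, -1.378)

One sweep:
  x = (0 - (1)·-1.111 - (-3)·-1.292) / (7) = -0.395
  y = (-10 - (4)·-0.395 - (-1)·-1.292) / (9) = -1.079
  z = (-7 - (-2)·-0.395 - (-3)·-1.079) / (8) = -1.378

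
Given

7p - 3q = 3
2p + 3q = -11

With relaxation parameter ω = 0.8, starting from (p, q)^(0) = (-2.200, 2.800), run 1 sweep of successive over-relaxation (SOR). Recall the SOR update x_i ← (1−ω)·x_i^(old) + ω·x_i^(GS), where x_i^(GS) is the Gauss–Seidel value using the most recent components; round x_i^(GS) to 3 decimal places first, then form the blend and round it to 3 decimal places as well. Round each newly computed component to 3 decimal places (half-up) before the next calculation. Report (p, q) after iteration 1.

(0.863, -2.834)

Iteration 1:
  p: GS value = (3 - (-3)·2.800) / (7) = 1.629;  p ← (1−ω)·-2.200 + ω·1.629 = 0.863
  q: GS value = (-11 - (2)·0.863) / (3) = -4.242;  q ← (1−ω)·2.800 + ω·-4.242 = -2.834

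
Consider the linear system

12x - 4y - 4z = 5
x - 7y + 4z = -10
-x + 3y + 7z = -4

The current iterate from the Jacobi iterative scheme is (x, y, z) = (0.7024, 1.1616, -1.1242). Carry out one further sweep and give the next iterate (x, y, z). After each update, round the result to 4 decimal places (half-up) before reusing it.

(0.4291, 0.8865, -0.9689)

One sweep:
  x = (5 - (-4)·1.1616 - (-4)·-1.1242) / (12) = 0.4291
  y = (-10 - (1)·0.7024 - (4)·-1.1242) / (-7) = 0.8865
  z = (-4 - (-1)·0.7024 - (3)·1.1616) / (7) = -0.9689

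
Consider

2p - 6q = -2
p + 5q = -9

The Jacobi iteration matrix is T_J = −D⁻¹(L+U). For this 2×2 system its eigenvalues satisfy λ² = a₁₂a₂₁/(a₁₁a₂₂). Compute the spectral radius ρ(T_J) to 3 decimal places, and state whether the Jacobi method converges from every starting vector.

0.775

a₁₂a₂₁/(a₁₁a₂₂) = (-6)·(1) / ((2)·(5)) = -0.600000
ρ = √|-0.600000| = √0.600000 = 0.775
ρ < 1, so Jacobi converges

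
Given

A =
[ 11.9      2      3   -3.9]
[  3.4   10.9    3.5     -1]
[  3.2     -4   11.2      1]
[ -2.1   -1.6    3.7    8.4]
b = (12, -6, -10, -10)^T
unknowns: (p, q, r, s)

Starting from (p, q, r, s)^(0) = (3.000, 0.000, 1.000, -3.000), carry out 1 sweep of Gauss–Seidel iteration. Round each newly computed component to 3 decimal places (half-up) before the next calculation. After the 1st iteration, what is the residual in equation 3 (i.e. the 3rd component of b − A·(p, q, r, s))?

Iteration 1:
  p = (12 - (2)·0.000 - (3)·1.000 - (-3.9)·-3.000) / (11.9) = -0.227
  q = (-6 - (3.4)·-0.227 - (3.5)·1.000 - (-1)·-3.000) / (10.9) = -1.076
  r = (-10 - (3.2)·-0.227 - (-4)·-1.076 - (1)·-3.000) / (11.2) = -0.944
  s = (-10 - (-2.1)·-0.227 - (-1.6)·-1.076 - (3.7)·-0.944) / (8.4) = -1.036
Residual b − A·x = (15.645, 8.768, -1.969, -0.003)

-1.969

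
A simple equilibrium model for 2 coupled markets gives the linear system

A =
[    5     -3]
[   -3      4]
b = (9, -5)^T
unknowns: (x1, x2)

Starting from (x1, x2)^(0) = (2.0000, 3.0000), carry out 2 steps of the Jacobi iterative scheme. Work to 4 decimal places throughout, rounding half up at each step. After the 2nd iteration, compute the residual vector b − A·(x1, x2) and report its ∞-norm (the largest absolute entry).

4.9500

Iteration 1:
  x1 = (9 - (-3)·3.0000) / (5) = 3.6000
  x2 = (-5 - (-3)·2.0000) / (4) = 0.2500
Iteration 2:
  x1 = (9 - (-3)·0.2500) / (5) = 1.9500
  x2 = (-5 - (-3)·3.6000) / (4) = 1.4500
Residual b − A·x = (3.6000, -4.9500); ∞-norm = 4.9500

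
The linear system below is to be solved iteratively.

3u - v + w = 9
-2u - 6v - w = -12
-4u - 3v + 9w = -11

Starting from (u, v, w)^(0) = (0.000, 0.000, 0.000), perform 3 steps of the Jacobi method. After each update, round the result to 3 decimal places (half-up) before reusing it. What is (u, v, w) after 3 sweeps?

Iteration 1:
  u = (9 - (-1)·0.000 - (1)·0.000) / (3) = 3.000
  v = (-12 - (-2)·0.000 - (-1)·0.000) / (-6) = 2.000
  w = (-11 - (-4)·0.000 - (-3)·0.000) / (9) = -1.222
Iteration 2:
  u = (9 - (-1)·2.000 - (1)·-1.222) / (3) = 4.074
  v = (-12 - (-2)·3.000 - (-1)·-1.222) / (-6) = 1.204
  w = (-11 - (-4)·3.000 - (-3)·2.000) / (9) = 0.778
Iteration 3:
  u = (9 - (-1)·1.204 - (1)·0.778) / (3) = 3.142
  v = (-12 - (-2)·4.074 - (-1)·0.778) / (-6) = 0.512
  w = (-11 - (-4)·4.074 - (-3)·1.204) / (9) = 0.990

(3.142, 0.512, 0.990)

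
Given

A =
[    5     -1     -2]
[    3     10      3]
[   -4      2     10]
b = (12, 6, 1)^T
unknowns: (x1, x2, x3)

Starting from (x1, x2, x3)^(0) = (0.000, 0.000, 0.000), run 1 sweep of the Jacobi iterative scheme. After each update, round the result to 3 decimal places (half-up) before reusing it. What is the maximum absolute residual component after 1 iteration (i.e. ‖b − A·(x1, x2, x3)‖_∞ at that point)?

8.400

Iteration 1:
  x1 = (12 - (-1)·0.000 - (-2)·0.000) / (5) = 2.400
  x2 = (6 - (3)·0.000 - (3)·0.000) / (10) = 0.600
  x3 = (1 - (-4)·0.000 - (2)·0.000) / (10) = 0.100
Residual b − A·x = (0.800, -7.500, 8.400); ∞-norm = 8.400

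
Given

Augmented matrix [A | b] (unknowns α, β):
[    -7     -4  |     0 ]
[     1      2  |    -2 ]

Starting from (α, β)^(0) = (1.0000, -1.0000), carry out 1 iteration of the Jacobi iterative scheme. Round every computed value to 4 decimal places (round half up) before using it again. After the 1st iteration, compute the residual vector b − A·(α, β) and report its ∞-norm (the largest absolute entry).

Iteration 1:
  α = (0 - (-4)·-1.0000) / (-7) = 0.5714
  β = (-2 - (1)·1.0000) / (2) = -1.5000
Residual b − A·x = (-2.0002, 0.4286); ∞-norm = 2.0002

2.0002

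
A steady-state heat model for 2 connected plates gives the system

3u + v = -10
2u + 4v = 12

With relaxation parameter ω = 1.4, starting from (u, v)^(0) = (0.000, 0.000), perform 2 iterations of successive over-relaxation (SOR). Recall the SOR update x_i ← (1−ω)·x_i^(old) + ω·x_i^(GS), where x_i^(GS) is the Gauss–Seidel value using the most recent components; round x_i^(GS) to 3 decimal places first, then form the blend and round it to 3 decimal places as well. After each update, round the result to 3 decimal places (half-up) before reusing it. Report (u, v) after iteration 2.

(-6.284, 5.612)

Iteration 1:
  u: GS value = (-10 - (1)·0.000) / (3) = -3.333;  u ← (1−ω)·0.000 + ω·-3.333 = -4.666
  v: GS value = (12 - (2)·-4.666) / (4) = 5.333;  v ← (1−ω)·0.000 + ω·5.333 = 7.466
Iteration 2:
  u: GS value = (-10 - (1)·7.466) / (3) = -5.822;  u ← (1−ω)·-4.666 + ω·-5.822 = -6.284
  v: GS value = (12 - (2)·-6.284) / (4) = 6.142;  v ← (1−ω)·7.466 + ω·6.142 = 5.612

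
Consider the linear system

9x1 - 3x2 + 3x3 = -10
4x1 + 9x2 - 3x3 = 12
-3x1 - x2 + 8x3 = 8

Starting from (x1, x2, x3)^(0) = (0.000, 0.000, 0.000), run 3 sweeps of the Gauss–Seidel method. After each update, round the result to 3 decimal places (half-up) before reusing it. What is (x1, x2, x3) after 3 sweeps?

Iteration 1:
  x1 = (-10 - (-3)·0.000 - (3)·0.000) / (9) = -1.111
  x2 = (12 - (4)·-1.111 - (-3)·0.000) / (9) = 1.827
  x3 = (8 - (-3)·-1.111 - (-1)·1.827) / (8) = 0.812
Iteration 2:
  x1 = (-10 - (-3)·1.827 - (3)·0.812) / (9) = -0.773
  x2 = (12 - (4)·-0.773 - (-3)·0.812) / (9) = 1.948
  x3 = (8 - (-3)·-0.773 - (-1)·1.948) / (8) = 0.954
Iteration 3:
  x1 = (-10 - (-3)·1.948 - (3)·0.954) / (9) = -0.780
  x2 = (12 - (4)·-0.780 - (-3)·0.954) / (9) = 1.998
  x3 = (8 - (-3)·-0.780 - (-1)·1.998) / (8) = 0.957

(-0.780, 1.998, 0.957)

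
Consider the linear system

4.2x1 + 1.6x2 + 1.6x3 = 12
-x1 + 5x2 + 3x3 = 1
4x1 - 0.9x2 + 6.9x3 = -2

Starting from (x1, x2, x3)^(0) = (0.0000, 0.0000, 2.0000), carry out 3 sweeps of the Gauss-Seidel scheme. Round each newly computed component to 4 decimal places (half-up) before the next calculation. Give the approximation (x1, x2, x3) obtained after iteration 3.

(2.9690, 2.1004, -1.7370)

Iteration 1:
  x1 = (12 - (1.6)·0.0000 - (1.6)·2.0000) / (4.2) = 2.0952
  x2 = (1 - (-1)·2.0952 - (3)·2.0000) / (5) = -0.5810
  x3 = (-2 - (4)·2.0952 - (-0.9)·-0.5810) / (6.9) = -1.5802
Iteration 2:
  x1 = (12 - (1.6)·-0.5810 - (1.6)·-1.5802) / (4.2) = 3.6805
  x2 = (1 - (-1)·3.6805 - (3)·-1.5802) / (5) = 1.8842
  x3 = (-2 - (4)·3.6805 - (-0.9)·1.8842) / (6.9) = -2.1777
Iteration 3:
  x1 = (12 - (1.6)·1.8842 - (1.6)·-2.1777) / (4.2) = 2.9690
  x2 = (1 - (-1)·2.9690 - (3)·-2.1777) / (5) = 2.1004
  x3 = (-2 - (4)·2.9690 - (-0.9)·2.1004) / (6.9) = -1.7370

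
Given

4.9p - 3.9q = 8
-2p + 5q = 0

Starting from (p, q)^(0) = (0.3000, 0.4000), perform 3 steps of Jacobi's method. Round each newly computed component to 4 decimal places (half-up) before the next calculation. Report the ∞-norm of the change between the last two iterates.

Iteration 1:
  p = (8 - (-3.9)·0.4000) / (4.9) = 1.9510
  q = (0 - (-2)·0.3000) / (5) = 0.1200
Iteration 2:
  p = (8 - (-3.9)·0.1200) / (4.9) = 1.7282
  q = (0 - (-2)·1.9510) / (5) = 0.7804
Iteration 3:
  p = (8 - (-3.9)·0.7804) / (4.9) = 2.2538
  q = (0 - (-2)·1.7282) / (5) = 0.6913
Change: (0.5256, -0.0891) → max |·| = 0.5256

0.5256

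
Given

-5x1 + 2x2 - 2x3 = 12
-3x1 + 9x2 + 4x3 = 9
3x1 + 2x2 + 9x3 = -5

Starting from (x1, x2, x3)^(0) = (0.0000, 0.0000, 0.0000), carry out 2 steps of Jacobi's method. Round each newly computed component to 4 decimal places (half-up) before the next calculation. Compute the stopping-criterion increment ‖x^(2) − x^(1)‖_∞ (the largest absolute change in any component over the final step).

0.6222

Iteration 1:
  x1 = (12 - (2)·0.0000 - (-2)·0.0000) / (-5) = -2.4000
  x2 = (9 - (-3)·0.0000 - (4)·0.0000) / (9) = 1.0000
  x3 = (-5 - (3)·0.0000 - (2)·0.0000) / (9) = -0.5556
Iteration 2:
  x1 = (12 - (2)·1.0000 - (-2)·-0.5556) / (-5) = -1.7778
  x2 = (9 - (-3)·-2.4000 - (4)·-0.5556) / (9) = 0.4469
  x3 = (-5 - (3)·-2.4000 - (2)·1.0000) / (9) = 0.0222
Change: (0.6222, -0.5531, 0.5778) → max |·| = 0.6222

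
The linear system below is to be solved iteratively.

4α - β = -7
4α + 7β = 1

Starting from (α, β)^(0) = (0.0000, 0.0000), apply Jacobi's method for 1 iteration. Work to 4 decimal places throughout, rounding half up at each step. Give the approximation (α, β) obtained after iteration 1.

(-1.7500, 0.1429)

Iteration 1:
  α = (-7 - (-1)·0.0000) / (4) = -1.7500
  β = (1 - (4)·0.0000) / (7) = 0.1429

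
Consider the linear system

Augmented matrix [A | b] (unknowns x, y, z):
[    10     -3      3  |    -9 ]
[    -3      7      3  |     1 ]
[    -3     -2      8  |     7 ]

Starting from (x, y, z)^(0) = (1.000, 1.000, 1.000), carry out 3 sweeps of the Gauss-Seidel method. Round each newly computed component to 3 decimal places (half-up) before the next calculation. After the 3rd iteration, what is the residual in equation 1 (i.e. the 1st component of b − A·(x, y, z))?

0.073

Iteration 1:
  x = (-9 - (-3)·1.000 - (3)·1.000) / (10) = -0.900
  y = (1 - (-3)·-0.900 - (3)·1.000) / (7) = -0.671
  z = (7 - (-3)·-0.900 - (-2)·-0.671) / (8) = 0.370
Iteration 2:
  x = (-9 - (-3)·-0.671 - (3)·0.370) / (10) = -1.212
  y = (1 - (-3)·-1.212 - (3)·0.370) / (7) = -0.535
  z = (7 - (-3)·-1.212 - (-2)·-0.535) / (8) = 0.287
Iteration 3:
  x = (-9 - (-3)·-0.535 - (3)·0.287) / (10) = -1.147
  y = (1 - (-3)·-1.147 - (3)·0.287) / (7) = -0.472
  z = (7 - (-3)·-1.147 - (-2)·-0.472) / (8) = 0.327
Residual b − A·x = (0.073, -0.118, -0.001)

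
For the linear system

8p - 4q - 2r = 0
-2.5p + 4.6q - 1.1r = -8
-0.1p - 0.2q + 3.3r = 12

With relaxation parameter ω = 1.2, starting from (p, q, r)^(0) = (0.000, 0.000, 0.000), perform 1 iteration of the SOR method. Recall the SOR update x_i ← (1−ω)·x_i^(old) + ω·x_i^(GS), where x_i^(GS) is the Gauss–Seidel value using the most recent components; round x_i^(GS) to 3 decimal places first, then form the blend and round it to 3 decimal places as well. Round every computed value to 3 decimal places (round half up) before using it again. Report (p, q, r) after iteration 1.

(0.000, -2.087, 4.212)

Iteration 1:
  p: GS value = (0 - (-4)·0.000 - (-2)·0.000) / (8) = 0.000;  p ← (1−ω)·0.000 + ω·0.000 = 0.000
  q: GS value = (-8 - (-2.5)·0.000 - (-1.1)·0.000) / (4.6) = -1.739;  q ← (1−ω)·0.000 + ω·-1.739 = -2.087
  r: GS value = (12 - (-0.1)·0.000 - (-0.2)·-2.087) / (3.3) = 3.510;  r ← (1−ω)·0.000 + ω·3.510 = 4.212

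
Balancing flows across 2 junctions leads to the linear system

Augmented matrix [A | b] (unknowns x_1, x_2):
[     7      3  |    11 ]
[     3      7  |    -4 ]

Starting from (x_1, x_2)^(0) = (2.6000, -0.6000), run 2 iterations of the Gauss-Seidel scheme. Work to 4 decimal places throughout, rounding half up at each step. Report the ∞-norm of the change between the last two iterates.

0.3236

Iteration 1:
  x_1 = (11 - (3)·-0.6000) / (7) = 1.8286
  x_2 = (-4 - (3)·1.8286) / (7) = -1.3551
Iteration 2:
  x_1 = (11 - (3)·-1.3551) / (7) = 2.1522
  x_2 = (-4 - (3)·2.1522) / (7) = -1.4938
Change: (0.3236, -0.1387) → max |·| = 0.3236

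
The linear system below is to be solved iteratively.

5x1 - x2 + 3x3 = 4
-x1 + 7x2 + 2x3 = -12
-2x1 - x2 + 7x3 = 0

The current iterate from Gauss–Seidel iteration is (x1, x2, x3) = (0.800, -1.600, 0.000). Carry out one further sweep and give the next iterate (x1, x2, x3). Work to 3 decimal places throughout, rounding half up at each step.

(0.480, -1.646, -0.098)

One sweep:
  x1 = (4 - (-1)·-1.600 - (3)·0.000) / (5) = 0.480
  x2 = (-12 - (-1)·0.480 - (2)·0.000) / (7) = -1.646
  x3 = (0 - (-2)·0.480 - (-1)·-1.646) / (7) = -0.098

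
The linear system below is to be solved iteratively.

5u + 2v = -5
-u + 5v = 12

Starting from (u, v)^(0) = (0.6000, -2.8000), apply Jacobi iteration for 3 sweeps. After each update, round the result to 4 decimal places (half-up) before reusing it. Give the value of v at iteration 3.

Iteration 1:
  u = (-5 - (2)·-2.8000) / (5) = 0.1200
  v = (12 - (-1)·0.6000) / (5) = 2.5200
Iteration 2:
  u = (-5 - (2)·2.5200) / (5) = -2.0080
  v = (12 - (-1)·0.1200) / (5) = 2.4240
Iteration 3:
  u = (-5 - (2)·2.4240) / (5) = -1.9696
  v = (12 - (-1)·-2.0080) / (5) = 1.9984

1.9984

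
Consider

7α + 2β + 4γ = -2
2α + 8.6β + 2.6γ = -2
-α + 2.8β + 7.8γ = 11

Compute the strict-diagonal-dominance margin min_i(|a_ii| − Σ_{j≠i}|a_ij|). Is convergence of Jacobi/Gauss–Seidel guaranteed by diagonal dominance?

1

row 1: |7| − (2+4) = 1
row 2: |8.6| − (2+2.6) = 4
row 3: |7.8| − (1+2.8) = 4
minimum over rows = 1 → strictly diagonally dominant (convergence guaranteed)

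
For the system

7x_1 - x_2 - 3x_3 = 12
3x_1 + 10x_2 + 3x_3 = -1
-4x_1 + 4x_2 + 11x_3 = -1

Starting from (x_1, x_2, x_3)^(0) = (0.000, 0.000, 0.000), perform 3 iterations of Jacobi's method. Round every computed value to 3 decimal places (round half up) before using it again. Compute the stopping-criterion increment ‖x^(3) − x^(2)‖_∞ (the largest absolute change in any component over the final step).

0.213

Iteration 1:
  x_1 = (12 - (-1)·0.000 - (-3)·0.000) / (7) = 1.714
  x_2 = (-1 - (3)·0.000 - (3)·0.000) / (10) = -0.100
  x_3 = (-1 - (-4)·0.000 - (4)·0.000) / (11) = -0.091
Iteration 2:
  x_1 = (12 - (-1)·-0.100 - (-3)·-0.091) / (7) = 1.661
  x_2 = (-1 - (3)·1.714 - (3)·-0.091) / (10) = -0.587
  x_3 = (-1 - (-4)·1.714 - (4)·-0.100) / (11) = 0.569
Iteration 3:
  x_1 = (12 - (-1)·-0.587 - (-3)·0.569) / (7) = 1.874
  x_2 = (-1 - (3)·1.661 - (3)·0.569) / (10) = -0.769
  x_3 = (-1 - (-4)·1.661 - (4)·-0.587) / (11) = 0.727
Change: (0.213, -0.182, 0.158) → max |·| = 0.213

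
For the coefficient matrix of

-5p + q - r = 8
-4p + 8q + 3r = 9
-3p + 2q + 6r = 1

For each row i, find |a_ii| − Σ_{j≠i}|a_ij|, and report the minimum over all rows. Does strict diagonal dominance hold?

row 1: |-5| − (1+1) = 3
row 2: |8| − (4+3) = 1
row 3: |6| − (3+2) = 1
minimum over rows = 1 → strictly diagonally dominant (convergence guaranteed)

1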